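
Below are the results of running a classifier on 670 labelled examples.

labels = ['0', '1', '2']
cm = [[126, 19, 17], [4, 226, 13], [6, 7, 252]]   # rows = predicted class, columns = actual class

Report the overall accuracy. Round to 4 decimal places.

Accuracy = trace / total = (126+226+252=604) / 670 = 604/670 = 0.9015

0.9015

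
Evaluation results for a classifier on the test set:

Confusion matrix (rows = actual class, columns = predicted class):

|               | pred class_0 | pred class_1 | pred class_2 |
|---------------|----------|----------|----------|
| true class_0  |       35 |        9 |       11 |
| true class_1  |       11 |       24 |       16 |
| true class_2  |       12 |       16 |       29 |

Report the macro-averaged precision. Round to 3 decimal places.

0.537

Per-class precision (TP/(TP+FP)):
  class_0: TP=35, FP=11+12=23 → 35/58 = 0.6034
  class_1: TP=24, FP=9+16=25 → 24/49 = 0.4898
  class_2: TP=29, FP=11+16=27 → 29/56 = 0.5179
Macro-precision = mean = (0.6034 + 0.4898 + 0.5179) / 3 = 0.537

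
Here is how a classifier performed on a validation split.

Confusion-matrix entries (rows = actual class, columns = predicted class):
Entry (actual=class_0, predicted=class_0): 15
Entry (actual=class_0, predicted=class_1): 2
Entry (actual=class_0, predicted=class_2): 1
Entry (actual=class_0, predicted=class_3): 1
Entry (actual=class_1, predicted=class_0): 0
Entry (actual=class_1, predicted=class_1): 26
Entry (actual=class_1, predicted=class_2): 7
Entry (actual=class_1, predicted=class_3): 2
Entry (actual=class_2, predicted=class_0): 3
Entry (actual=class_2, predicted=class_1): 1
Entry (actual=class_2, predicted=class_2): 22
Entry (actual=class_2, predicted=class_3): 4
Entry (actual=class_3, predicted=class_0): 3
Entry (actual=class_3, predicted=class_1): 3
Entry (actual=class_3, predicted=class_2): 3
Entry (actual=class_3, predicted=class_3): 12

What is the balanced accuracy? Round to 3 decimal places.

Balanced accuracy = mean of per-class recall.
  class_0: recall = 15/19 = 0.7895
  class_1: recall = 26/35 = 0.7429
  class_2: recall = 22/30 = 0.7333
  class_3: recall = 12/21 = 0.5714
Mean = (0.7895 + 0.7429 + 0.7333 + 0.5714) / 4 = 0.709

0.709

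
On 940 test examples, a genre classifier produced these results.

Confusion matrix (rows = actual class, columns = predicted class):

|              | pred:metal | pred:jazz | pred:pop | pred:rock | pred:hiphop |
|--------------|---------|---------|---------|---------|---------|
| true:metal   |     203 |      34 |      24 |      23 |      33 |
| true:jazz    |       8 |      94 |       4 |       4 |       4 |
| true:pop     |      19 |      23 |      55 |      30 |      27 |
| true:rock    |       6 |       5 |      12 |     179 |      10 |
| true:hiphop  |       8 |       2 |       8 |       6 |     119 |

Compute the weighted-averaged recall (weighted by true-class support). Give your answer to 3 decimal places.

Per-class recall (TP/(TP+FN)):
  metal: TP=203, FN=34+24+23+33=114 → 203/317 = 0.6404
  jazz: TP=94, FN=8+4+4+4=20 → 94/114 = 0.8246
  pop: TP=55, FN=19+23+30+27=99 → 55/154 = 0.3571
  rock: TP=179, FN=6+5+12+10=33 → 179/212 = 0.8443
  hiphop: TP=119, FN=8+2+8+6=24 → 119/143 = 0.8322
Weighted-recall = Σ (supportᵢ/N)·recallᵢ with N=940: (317/940)·0.6404 + (114/940)·0.8246 + (154/940)·0.3571 + (212/940)·0.8443 + (143/940)·0.8322 = 0.691

0.691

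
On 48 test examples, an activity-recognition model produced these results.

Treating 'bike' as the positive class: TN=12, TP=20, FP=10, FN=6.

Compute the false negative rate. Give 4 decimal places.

FNR = FN/(FN+TP) = 6/(6+20) = 0.2308

0.2308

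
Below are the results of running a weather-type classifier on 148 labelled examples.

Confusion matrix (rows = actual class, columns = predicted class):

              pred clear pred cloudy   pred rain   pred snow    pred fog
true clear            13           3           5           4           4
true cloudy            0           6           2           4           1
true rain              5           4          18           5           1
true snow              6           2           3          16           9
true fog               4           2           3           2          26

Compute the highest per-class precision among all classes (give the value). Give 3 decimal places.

Per-class precision (TP/(TP+FP)):
  clear: TP=13, FP=0+5+6+4=15 → 13/28 = 0.4643
  cloudy: TP=6, FP=3+4+2+2=11 → 6/17 = 0.3529
  rain: TP=18, FP=5+2+3+3=13 → 18/31 = 0.5806
  snow: TP=16, FP=4+4+5+2=15 → 16/31 = 0.5161
  fog: TP=26, FP=4+1+1+9=15 → 26/41 = 0.6341
Highest is class 'fog' with precision = 0.634.

0.634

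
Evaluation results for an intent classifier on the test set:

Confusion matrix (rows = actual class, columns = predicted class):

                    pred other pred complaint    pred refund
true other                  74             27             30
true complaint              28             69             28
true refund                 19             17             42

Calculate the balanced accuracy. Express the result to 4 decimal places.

Balanced accuracy = mean of per-class recall.
  other: recall = 74/131 = 0.56489
  complaint: recall = 69/125 = 0.55200
  refund: recall = 42/78 = 0.53846
Mean = (0.56489 + 0.55200 + 0.53846) / 3 = 0.5518

0.5518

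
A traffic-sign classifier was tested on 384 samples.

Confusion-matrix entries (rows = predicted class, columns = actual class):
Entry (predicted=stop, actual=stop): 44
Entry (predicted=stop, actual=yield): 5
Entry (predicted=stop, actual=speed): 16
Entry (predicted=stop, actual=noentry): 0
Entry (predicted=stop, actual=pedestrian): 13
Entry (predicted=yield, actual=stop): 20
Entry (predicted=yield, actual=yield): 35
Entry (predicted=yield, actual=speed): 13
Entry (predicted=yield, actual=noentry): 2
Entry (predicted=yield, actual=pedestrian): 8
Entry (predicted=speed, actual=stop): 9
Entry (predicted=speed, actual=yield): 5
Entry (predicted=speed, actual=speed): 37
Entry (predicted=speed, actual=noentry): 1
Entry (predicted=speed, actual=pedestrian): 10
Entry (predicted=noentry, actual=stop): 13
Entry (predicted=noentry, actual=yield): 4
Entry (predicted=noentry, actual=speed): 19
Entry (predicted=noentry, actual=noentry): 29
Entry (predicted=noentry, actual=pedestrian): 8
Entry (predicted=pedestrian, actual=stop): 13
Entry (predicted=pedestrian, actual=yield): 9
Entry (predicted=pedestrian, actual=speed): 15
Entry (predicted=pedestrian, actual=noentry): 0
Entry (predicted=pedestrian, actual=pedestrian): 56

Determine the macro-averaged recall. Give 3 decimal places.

Per-class recall (TP/(TP+FN)):
  stop: TP=44, FN=20+9+13+13=55 → 44/99 = 0.4444
  yield: TP=35, FN=5+5+4+9=23 → 35/58 = 0.6034
  speed: TP=37, FN=16+13+19+15=63 → 37/100 = 0.3700
  noentry: TP=29, FN=0+2+1+0=3 → 29/32 = 0.9063
  pedestrian: TP=56, FN=13+8+10+8=39 → 56/95 = 0.5895
Macro-recall = mean = (0.4444 + 0.6034 + 0.3700 + 0.9063 + 0.5895) / 5 = 0.583

0.583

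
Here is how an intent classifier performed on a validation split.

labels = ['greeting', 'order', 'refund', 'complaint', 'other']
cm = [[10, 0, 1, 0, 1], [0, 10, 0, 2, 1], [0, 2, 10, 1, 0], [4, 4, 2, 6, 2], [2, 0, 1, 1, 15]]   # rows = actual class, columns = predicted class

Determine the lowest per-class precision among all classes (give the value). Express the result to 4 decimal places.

0.6000

Per-class precision (TP/(TP+FP)):
  greeting: TP=10, FP=0+0+4+2=6 → 10/16 = 0.62500
  order: TP=10, FP=0+2+4+0=6 → 10/16 = 0.62500
  refund: TP=10, FP=1+0+2+1=4 → 10/14 = 0.71429
  complaint: TP=6, FP=0+2+1+1=4 → 6/10 = 0.60000
  other: TP=15, FP=1+1+0+2=4 → 15/19 = 0.78947
Lowest is class 'complaint' with precision = 0.6000.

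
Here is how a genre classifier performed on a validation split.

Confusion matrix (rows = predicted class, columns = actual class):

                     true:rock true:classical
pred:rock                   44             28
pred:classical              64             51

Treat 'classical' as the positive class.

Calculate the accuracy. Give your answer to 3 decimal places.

0.508

Accuracy = (TP+TN)/N = (51+44)/187 = 0.508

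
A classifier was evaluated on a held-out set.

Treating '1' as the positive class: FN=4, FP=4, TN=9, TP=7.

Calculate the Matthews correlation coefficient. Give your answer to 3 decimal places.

MCC = (TP·TN − FP·FN) / √((TP+FP)(TP+FN)(TN+FP)(TN+FN))
Numerator = 7·9 − 4·4 = 47
Denominator = √(11·11·13·13) = √20449 = 143.0000
MCC = 47 / 143.0000 = 0.329

0.329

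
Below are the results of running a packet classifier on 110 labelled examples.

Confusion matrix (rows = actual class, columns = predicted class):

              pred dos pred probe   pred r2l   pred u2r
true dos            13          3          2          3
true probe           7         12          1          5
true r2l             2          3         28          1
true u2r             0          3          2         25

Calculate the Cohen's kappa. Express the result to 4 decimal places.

0.6076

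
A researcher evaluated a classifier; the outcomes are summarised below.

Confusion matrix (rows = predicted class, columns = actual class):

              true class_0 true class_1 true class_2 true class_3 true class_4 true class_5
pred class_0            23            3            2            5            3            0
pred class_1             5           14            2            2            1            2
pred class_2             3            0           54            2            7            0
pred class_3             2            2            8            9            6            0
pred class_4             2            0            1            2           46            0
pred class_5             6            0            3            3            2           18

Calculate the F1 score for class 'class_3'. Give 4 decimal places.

0.3600

F1 score = 2·TP/(2·TP+FP+FN).
class_3: TP=9, FP=2+2+8+6+0=18, FN=5+2+2+2+3=14 → 18/50 = 0.36000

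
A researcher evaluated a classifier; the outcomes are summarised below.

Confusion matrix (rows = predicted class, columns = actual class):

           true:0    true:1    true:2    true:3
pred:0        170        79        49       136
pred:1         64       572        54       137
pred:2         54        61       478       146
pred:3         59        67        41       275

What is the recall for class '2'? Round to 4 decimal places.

0.7685

One-vs-rest for '2': TP = diagonal; FP = other classes predicted '2'; FN = '2' predicted as other.
recall = TP/(TP+FN).
2: TP=478, FN=49+54+41=144 → 478/622 = 0.76849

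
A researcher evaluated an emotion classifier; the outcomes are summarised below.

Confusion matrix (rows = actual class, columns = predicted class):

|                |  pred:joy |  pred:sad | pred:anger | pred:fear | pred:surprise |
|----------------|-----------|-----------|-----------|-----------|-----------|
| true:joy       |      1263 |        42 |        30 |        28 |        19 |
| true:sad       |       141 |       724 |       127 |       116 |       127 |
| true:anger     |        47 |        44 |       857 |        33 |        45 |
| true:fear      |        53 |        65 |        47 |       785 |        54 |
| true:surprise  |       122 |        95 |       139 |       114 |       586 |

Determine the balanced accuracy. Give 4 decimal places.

0.7344

Balanced accuracy = mean of per-class recall.
  joy: recall = 1263/1382 = 0.91389
  sad: recall = 724/1235 = 0.58623
  anger: recall = 857/1026 = 0.83528
  fear: recall = 785/1004 = 0.78187
  surprise: recall = 586/1056 = 0.55492
Mean = (0.91389 + 0.58623 + 0.83528 + 0.78187 + 0.55492) / 5 = 0.7344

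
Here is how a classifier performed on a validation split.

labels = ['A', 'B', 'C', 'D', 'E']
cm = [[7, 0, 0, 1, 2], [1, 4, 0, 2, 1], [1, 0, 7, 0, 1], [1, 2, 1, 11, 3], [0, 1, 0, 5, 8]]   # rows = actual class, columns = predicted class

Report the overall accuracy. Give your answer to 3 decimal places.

Accuracy = trace / total = (7+4+7+11+8=37) / 59 = 37/59 = 0.627

0.627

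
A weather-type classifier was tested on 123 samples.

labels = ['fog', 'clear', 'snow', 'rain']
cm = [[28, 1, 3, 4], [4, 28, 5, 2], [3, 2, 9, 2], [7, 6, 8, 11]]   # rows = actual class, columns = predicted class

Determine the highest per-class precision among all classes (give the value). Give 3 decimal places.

0.757

Per-class precision (TP/(TP+FP)):
  fog: TP=28, FP=4+3+7=14 → 28/42 = 0.6667
  clear: TP=28, FP=1+2+6=9 → 28/37 = 0.7568
  snow: TP=9, FP=3+5+8=16 → 9/25 = 0.3600
  rain: TP=11, FP=4+2+2=8 → 11/19 = 0.5789
Highest is class 'clear' with precision = 0.757.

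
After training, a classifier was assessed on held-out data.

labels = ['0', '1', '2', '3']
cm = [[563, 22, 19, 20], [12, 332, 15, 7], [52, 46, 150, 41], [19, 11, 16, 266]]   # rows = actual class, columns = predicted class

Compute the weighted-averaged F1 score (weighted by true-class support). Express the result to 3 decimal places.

0.817

Per-class F1 score (2·TP/(2·TP+FP+FN)):
  0: TP=563, FP=12+52+19=83, FN=22+19+20=61 → 1126/1270 = 0.8866
  1: TP=332, FP=22+46+11=79, FN=12+15+7=34 → 664/777 = 0.8546
  2: TP=150, FP=19+15+16=50, FN=52+46+41=139 → 300/489 = 0.6135
  3: TP=266, FP=20+7+41=68, FN=19+11+16=46 → 532/646 = 0.8235
Weighted-F1 score = Σ (supportᵢ/N)·F1 scoreᵢ with N=1591: (624/1591)·0.8866 + (366/1591)·0.8546 + (289/1591)·0.6135 + (312/1591)·0.8235 = 0.817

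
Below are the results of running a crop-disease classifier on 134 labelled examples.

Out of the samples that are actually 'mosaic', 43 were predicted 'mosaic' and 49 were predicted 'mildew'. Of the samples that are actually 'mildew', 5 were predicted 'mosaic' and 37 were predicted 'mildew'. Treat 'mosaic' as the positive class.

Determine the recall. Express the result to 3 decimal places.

Recall = TP/(TP+FN) = 43/(43+49) = 43/92 = 0.467

0.467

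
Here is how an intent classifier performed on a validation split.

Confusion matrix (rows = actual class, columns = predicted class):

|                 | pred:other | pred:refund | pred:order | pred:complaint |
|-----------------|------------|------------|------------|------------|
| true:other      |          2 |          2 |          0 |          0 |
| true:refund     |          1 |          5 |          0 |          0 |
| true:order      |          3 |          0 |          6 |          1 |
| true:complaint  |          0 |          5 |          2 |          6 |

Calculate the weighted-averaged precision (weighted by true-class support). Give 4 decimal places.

Per-class precision (TP/(TP+FP)):
  other: TP=2, FP=1+3+0=4 → 2/6 = 0.33333
  refund: TP=5, FP=2+0+5=7 → 5/12 = 0.41667
  order: TP=6, FP=0+0+2=2 → 6/8 = 0.75000
  complaint: TP=6, FP=0+0+1=1 → 6/7 = 0.85714
Weighted-precision = Σ (supportᵢ/N)·precisionᵢ with N=33: (4/33)·0.33333 + (6/33)·0.41667 + (10/33)·0.75000 + (13/33)·0.85714 = 0.6811

0.6811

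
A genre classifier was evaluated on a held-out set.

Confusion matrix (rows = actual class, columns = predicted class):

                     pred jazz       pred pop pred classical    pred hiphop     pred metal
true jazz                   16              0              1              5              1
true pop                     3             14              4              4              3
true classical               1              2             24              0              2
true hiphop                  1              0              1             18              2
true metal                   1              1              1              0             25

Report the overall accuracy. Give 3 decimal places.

0.746

Accuracy = trace / total = (16+14+24+18+25=97) / 130 = 97/130 = 0.746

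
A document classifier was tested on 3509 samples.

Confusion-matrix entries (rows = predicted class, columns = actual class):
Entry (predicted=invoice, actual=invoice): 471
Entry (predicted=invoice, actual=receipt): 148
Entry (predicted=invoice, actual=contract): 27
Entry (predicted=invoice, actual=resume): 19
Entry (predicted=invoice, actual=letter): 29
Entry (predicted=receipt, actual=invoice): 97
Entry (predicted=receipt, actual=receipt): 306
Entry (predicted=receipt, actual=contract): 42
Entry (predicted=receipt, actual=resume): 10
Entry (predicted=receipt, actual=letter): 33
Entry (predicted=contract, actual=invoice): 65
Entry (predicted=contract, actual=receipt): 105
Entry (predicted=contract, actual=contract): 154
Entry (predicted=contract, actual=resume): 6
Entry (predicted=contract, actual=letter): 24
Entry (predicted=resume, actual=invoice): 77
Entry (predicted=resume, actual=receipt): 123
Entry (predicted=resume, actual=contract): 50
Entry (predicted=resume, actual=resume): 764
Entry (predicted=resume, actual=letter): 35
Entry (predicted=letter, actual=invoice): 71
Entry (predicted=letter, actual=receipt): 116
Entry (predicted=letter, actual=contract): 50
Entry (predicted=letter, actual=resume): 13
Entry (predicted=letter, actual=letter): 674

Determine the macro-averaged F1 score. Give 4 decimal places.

Per-class F1 score (2·TP/(2·TP+FP+FN)):
  invoice: TP=471, FP=148+27+19+29=223, FN=97+65+77+71=310 → 942/1475 = 0.63864
  receipt: TP=306, FP=97+42+10+33=182, FN=148+105+123+116=492 → 612/1286 = 0.47589
  contract: TP=154, FP=65+105+6+24=200, FN=27+42+50+50=169 → 308/677 = 0.45495
  resume: TP=764, FP=77+123+50+35=285, FN=19+10+6+13=48 → 1528/1861 = 0.82106
  letter: TP=674, FP=71+116+50+13=250, FN=29+33+24+35=121 → 1348/1719 = 0.78418
Macro-F1 score = mean = (0.63864 + 0.47589 + 0.45495 + 0.82106 + 0.78418) / 5 = 0.6349

0.6349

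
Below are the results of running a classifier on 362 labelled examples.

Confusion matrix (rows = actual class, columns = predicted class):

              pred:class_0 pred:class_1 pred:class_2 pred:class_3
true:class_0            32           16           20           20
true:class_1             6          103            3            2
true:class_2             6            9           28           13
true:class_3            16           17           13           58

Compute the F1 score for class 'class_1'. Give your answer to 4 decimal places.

F1 score = 2·TP/(2·TP+FP+FN).
class_1: TP=103, FP=16+9+17=42, FN=6+3+2=11 → 206/259 = 0.79537

0.7954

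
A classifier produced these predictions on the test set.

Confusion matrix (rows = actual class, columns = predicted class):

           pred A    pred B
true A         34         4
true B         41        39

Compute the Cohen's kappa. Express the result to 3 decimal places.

0.304

Observed agreement pₒ = trace/N = 73/118 = 0.6186
Expected agreement pₑ = Σ (rowᵢ·colᵢ)/N² = (38·75 + 80·43)/118² = 0.4517
κ = (pₒ − pₑ)/(1 − pₑ) = (0.6186 − 0.4517)/(1 − 0.4517) = 0.304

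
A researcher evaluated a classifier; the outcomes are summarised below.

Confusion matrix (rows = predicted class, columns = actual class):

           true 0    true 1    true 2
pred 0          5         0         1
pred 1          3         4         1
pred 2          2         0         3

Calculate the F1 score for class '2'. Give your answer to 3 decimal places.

0.600

Take TP from the diagonal, FP from the rest of the '2' prediction marginal, FN from the rest of the '2' actual marginal.
F1 score = 2·TP/(2·TP+FP+FN).
2: TP=3, FP=2+0=2, FN=1+1=2 → 6/10 = 0.6000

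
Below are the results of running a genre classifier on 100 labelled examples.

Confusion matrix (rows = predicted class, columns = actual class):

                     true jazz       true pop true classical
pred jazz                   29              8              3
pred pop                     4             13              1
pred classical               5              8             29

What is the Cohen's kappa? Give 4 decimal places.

0.5587

Observed agreement pₒ = trace/N = 71/100 = 0.71000
Expected agreement pₑ = Σ (rowᵢ·colᵢ)/N² = (38·40 + 29·18 + 33·42)/100² = 0.34280
κ = (pₒ − pₑ)/(1 − pₑ) = (0.71000 − 0.34280)/(1 − 0.34280) = 0.5587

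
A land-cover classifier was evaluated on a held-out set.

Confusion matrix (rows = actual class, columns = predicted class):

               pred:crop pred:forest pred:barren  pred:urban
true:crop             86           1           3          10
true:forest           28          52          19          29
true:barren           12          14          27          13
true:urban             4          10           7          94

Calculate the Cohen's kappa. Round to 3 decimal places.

Observed agreement pₒ = trace/N = 259/409 = 0.6333
Expected agreement pₑ = Σ (rowᵢ·colᵢ)/N² = (100·130 + 128·77 + 66·56 + 115·146)/409² = 0.2591
κ = (pₒ − pₑ)/(1 − pₑ) = (0.6333 − 0.2591)/(1 − 0.2591) = 0.505

0.505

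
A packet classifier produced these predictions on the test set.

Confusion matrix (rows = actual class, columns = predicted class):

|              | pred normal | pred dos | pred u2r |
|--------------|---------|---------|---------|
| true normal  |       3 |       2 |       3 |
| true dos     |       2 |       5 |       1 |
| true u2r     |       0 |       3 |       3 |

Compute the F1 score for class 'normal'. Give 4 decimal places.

Treat 'normal' as positive and all other classes as negative.
F1 score = 2·TP/(2·TP+FP+FN).
normal: TP=3, FP=2+0=2, FN=2+3=5 → 6/13 = 0.46154

0.4615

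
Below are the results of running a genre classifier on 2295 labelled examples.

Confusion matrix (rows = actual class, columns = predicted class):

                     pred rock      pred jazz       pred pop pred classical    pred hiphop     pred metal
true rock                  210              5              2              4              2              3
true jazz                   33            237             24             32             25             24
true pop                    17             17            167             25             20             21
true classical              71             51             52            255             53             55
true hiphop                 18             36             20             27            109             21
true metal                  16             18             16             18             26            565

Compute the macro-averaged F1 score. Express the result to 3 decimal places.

0.639

Per-class F1 score (2·TP/(2·TP+FP+FN)):
  rock: TP=210, FP=33+17+71+18+16=155, FN=5+2+4+2+3=16 → 420/591 = 0.7107
  jazz: TP=237, FP=5+17+51+36+18=127, FN=33+24+32+25+24=138 → 474/739 = 0.6414
  pop: TP=167, FP=2+24+52+20+16=114, FN=17+17+25+20+21=100 → 334/548 = 0.6095
  classical: TP=255, FP=4+32+25+27+18=106, FN=71+51+52+53+55=282 → 510/898 = 0.5679
  hiphop: TP=109, FP=2+25+20+53+26=126, FN=18+36+20+27+21=122 → 218/466 = 0.4678
  metal: TP=565, FP=3+24+21+55+21=124, FN=16+18+16+18+26=94 → 1130/1348 = 0.8383
Macro-F1 score = mean = (0.7107 + 0.6414 + 0.6095 + 0.5679 + 0.4678 + 0.8383) / 6 = 0.639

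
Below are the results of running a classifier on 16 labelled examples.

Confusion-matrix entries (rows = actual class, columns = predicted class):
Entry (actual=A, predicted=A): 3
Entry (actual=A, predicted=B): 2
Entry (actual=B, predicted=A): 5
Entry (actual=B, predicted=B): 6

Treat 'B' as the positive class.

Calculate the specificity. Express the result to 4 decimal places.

0.6000

Specificity = TN/(TN+FP) = 3/(3+2) = 0.6000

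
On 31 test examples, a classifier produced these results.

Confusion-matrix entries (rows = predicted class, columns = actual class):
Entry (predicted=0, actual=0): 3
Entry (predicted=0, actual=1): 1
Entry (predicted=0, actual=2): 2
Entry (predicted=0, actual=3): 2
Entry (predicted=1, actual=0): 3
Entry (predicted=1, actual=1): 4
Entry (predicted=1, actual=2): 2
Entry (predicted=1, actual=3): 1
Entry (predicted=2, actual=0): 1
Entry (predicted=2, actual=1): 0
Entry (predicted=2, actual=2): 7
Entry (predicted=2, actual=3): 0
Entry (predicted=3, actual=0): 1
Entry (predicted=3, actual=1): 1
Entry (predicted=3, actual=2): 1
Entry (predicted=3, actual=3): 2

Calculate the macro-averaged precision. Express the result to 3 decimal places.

0.513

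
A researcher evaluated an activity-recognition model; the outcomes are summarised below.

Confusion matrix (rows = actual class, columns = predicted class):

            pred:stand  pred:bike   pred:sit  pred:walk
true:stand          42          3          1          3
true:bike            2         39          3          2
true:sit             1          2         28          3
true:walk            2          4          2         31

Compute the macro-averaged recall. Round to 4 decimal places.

Per-class recall (TP/(TP+FN)):
  stand: TP=42, FN=3+1+3=7 → 42/49 = 0.85714
  bike: TP=39, FN=2+3+2=7 → 39/46 = 0.84783
  sit: TP=28, FN=1+2+3=6 → 28/34 = 0.82353
  walk: TP=31, FN=2+4+2=8 → 31/39 = 0.79487
Macro-recall = mean = (0.85714 + 0.84783 + 0.82353 + 0.79487) / 4 = 0.8308

0.8308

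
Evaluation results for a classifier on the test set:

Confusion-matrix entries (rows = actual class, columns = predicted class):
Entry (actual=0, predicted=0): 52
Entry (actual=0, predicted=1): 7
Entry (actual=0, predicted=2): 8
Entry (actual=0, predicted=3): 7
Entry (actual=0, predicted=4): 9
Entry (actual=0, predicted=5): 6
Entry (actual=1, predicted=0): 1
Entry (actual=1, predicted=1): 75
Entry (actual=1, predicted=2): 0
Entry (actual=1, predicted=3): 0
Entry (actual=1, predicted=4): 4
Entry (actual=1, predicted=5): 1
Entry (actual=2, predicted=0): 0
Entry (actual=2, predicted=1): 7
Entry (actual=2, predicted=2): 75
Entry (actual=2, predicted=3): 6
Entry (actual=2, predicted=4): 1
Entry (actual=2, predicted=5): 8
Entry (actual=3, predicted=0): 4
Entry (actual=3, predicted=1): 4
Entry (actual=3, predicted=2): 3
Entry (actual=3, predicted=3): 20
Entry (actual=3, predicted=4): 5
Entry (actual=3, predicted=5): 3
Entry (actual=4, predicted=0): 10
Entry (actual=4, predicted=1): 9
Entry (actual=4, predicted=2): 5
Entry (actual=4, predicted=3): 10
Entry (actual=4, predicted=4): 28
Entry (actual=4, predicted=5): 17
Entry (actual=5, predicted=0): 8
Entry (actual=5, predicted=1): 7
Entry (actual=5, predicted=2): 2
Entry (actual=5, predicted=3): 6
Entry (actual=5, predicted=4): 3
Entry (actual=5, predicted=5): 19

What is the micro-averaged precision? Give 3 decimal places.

Micro-averaging pools counts across classes: ΣTP=269, ΣFP=161, ΣFN=161.
Micro-precision = TP/(TP+FP) on pooled counts = 0.626 (equals overall accuracy in single-label multiclass).

0.626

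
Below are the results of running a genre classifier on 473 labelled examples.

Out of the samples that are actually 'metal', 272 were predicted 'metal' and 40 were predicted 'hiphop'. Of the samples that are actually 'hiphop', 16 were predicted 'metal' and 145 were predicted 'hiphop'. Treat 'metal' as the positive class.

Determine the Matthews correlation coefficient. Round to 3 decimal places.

0.750

MCC = (TP·TN − FP·FN) / √((TP+FP)(TP+FN)(TN+FP)(TN+FN))
Numerator = 272·145 − 16·40 = 38800
Denominator = √(288·312·161·185) = √2676360960 = 51733.5574
MCC = 38800 / 51733.5574 = 0.750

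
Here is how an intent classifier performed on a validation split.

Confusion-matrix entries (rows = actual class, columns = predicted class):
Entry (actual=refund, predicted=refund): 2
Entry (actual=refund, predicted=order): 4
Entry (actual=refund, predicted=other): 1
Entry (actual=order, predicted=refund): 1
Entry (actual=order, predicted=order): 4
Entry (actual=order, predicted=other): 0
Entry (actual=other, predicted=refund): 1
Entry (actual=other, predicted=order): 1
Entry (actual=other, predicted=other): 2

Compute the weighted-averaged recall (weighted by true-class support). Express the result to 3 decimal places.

0.500

Per-class recall (TP/(TP+FN)):
  refund: TP=2, FN=4+1=5 → 2/7 = 0.2857
  order: TP=4, FN=1+0=1 → 4/5 = 0.8000
  other: TP=2, FN=1+1=2 → 2/4 = 0.5000
Weighted-recall = Σ (supportᵢ/N)·recallᵢ with N=16: (7/16)·0.2857 + (5/16)·0.8000 + (4/16)·0.5000 = 0.500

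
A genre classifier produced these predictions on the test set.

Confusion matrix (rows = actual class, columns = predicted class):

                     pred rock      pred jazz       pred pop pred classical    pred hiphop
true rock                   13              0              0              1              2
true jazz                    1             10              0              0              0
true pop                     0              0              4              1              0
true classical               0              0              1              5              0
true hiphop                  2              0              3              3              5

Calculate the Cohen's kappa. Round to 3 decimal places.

0.651

Observed agreement pₒ = trace/N = 37/51 = 0.7255
Expected agreement pₑ = Σ (rowᵢ·colᵢ)/N² = (16·16 + 11·10 + 5·8 + 6·10 + 13·7)/51² = 0.2141
κ = (pₒ − pₑ)/(1 − pₑ) = (0.7255 − 0.2141)/(1 − 0.2141) = 0.651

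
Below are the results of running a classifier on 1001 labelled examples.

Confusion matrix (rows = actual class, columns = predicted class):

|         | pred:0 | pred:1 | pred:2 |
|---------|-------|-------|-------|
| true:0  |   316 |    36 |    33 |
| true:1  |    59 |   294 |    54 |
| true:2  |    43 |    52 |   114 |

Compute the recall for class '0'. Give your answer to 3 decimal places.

recall = TP/(TP+FN).
0: TP=316, FN=36+33=69 → 316/385 = 0.8208

0.821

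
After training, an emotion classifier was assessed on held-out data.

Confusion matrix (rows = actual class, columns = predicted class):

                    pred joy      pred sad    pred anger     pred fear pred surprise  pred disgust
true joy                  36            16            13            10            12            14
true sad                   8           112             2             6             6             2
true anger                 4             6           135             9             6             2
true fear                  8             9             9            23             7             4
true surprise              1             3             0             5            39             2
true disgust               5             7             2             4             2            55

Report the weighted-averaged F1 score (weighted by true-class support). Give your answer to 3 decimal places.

0.676

Per-class F1 score (2·TP/(2·TP+FP+FN)):
  joy: TP=36, FP=8+4+8+1+5=26, FN=16+13+10+12+14=65 → 72/163 = 0.4417
  sad: TP=112, FP=16+6+9+3+7=41, FN=8+2+6+6+2=24 → 224/289 = 0.7751
  anger: TP=135, FP=13+2+9+0+2=26, FN=4+6+9+6+2=27 → 270/323 = 0.8359
  fear: TP=23, FP=10+6+9+5+4=34, FN=8+9+9+7+4=37 → 46/117 = 0.3932
  surprise: TP=39, FP=12+6+6+7+2=33, FN=1+3+0+5+2=11 → 78/122 = 0.6393
  disgust: TP=55, FP=14+2+2+4+2=24, FN=5+7+2+4+2=20 → 110/154 = 0.7143
Weighted-F1 score = Σ (supportᵢ/N)·F1 scoreᵢ with N=584: (101/584)·0.4417 + (136/584)·0.7751 + (162/584)·0.8359 + (60/584)·0.3932 + (50/584)·0.6393 + (75/584)·0.7143 = 0.676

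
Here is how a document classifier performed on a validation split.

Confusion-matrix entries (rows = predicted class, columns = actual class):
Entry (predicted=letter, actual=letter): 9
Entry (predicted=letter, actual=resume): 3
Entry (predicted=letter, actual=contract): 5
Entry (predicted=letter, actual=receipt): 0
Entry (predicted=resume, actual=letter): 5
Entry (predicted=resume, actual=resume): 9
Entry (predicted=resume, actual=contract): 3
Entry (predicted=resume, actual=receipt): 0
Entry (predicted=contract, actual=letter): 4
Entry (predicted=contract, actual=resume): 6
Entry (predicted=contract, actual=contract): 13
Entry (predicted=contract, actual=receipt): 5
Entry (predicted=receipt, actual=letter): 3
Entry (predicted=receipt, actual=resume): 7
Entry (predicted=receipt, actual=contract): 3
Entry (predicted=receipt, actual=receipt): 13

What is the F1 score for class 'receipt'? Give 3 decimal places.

F1 score = 2·TP/(2·TP+FP+FN).
receipt: TP=13, FP=3+7+3=13, FN=0+0+5=5 → 26/44 = 0.5909

0.591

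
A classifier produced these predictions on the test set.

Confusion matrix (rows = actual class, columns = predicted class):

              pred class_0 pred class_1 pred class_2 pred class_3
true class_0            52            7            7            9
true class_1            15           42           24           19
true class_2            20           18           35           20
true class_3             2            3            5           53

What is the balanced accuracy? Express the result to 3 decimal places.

Balanced accuracy = mean of per-class recall.
  class_0: recall = 52/75 = 0.6933
  class_1: recall = 42/100 = 0.4200
  class_2: recall = 35/93 = 0.3763
  class_3: recall = 53/63 = 0.8413
Mean = (0.6933 + 0.4200 + 0.3763 + 0.8413) / 4 = 0.583

0.583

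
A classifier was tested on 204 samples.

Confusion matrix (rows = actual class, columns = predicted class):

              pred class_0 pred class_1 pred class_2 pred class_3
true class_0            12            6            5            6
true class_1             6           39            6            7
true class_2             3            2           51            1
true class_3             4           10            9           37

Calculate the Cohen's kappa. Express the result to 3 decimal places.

0.565

Observed agreement pₒ = trace/N = 139/204 = 0.6814
Expected agreement pₑ = Σ (rowᵢ·colᵢ)/N² = (29·25 + 58·57 + 57·71 + 60·51)/204² = 0.2676
κ = (pₒ − pₑ)/(1 − pₑ) = (0.6814 − 0.2676)/(1 − 0.2676) = 0.565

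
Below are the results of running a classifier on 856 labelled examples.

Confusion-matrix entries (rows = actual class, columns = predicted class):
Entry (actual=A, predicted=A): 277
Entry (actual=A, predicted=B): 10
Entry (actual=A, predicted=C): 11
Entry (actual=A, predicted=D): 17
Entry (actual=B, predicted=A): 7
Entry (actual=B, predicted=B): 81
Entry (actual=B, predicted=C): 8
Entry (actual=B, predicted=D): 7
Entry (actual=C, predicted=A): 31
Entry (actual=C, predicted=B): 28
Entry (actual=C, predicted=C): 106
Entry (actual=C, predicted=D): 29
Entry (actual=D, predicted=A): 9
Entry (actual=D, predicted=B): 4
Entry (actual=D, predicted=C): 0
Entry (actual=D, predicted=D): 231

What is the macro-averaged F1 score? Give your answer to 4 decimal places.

Per-class F1 score (2·TP/(2·TP+FP+FN)):
  A: TP=277, FP=7+31+9=47, FN=10+11+17=38 → 554/639 = 0.86698
  B: TP=81, FP=10+28+4=42, FN=7+8+7=22 → 162/226 = 0.71681
  C: TP=106, FP=11+8+0=19, FN=31+28+29=88 → 212/319 = 0.66458
  D: TP=231, FP=17+7+29=53, FN=9+4+0=13 → 462/528 = 0.87500
Macro-F1 score = mean = (0.86698 + 0.71681 + 0.66458 + 0.87500) / 4 = 0.7808

0.7808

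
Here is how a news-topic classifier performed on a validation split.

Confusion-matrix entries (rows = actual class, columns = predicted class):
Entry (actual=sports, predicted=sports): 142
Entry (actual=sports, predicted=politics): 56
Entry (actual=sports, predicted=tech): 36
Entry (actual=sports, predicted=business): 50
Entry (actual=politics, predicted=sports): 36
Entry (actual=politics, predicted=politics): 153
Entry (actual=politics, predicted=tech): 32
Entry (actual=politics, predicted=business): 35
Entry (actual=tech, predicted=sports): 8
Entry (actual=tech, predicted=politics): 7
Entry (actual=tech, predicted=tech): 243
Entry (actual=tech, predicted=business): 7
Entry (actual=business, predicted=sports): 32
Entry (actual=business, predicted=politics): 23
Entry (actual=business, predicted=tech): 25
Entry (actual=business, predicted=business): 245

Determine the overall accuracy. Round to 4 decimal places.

Accuracy = trace / total = (142+153+243+245=783) / 1130 = 783/1130 = 0.6929

0.6929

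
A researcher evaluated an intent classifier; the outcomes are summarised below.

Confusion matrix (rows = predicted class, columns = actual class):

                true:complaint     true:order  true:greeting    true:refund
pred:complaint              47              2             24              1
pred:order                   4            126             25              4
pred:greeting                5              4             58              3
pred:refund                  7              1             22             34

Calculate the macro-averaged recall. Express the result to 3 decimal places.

0.738

Per-class recall (TP/(TP+FN)):
  complaint: TP=47, FN=4+5+7=16 → 47/63 = 0.7460
  order: TP=126, FN=2+4+1=7 → 126/133 = 0.9474
  greeting: TP=58, FN=24+25+22=71 → 58/129 = 0.4496
  refund: TP=34, FN=1+4+3=8 → 34/42 = 0.8095
Macro-recall = mean = (0.7460 + 0.9474 + 0.4496 + 0.8095) / 4 = 0.738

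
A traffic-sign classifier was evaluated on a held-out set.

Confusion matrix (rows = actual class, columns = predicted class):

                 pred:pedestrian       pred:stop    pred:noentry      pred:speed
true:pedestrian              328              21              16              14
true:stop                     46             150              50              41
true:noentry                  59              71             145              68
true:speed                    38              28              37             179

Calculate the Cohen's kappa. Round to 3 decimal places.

0.491

Observed agreement pₒ = trace/N = 802/1291 = 0.6212
Expected agreement pₑ = Σ (rowᵢ·colᵢ)/N² = (379·471 + 287·270 + 343·248 + 282·302)/1291² = 0.2557
κ = (pₒ − pₑ)/(1 − pₑ) = (0.6212 − 0.2557)/(1 − 0.2557) = 0.491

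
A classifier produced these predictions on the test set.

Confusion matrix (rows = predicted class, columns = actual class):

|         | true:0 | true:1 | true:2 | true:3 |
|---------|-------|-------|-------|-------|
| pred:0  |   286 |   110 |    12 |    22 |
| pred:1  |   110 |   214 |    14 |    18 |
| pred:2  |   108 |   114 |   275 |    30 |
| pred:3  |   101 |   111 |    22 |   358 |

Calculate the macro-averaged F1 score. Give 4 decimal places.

0.5937

Per-class F1 score (2·TP/(2·TP+FP+FN)):
  0: TP=286, FP=110+12+22=144, FN=110+108+101=319 → 572/1035 = 0.55266
  1: TP=214, FP=110+14+18=142, FN=110+114+111=335 → 428/905 = 0.47293
  2: TP=275, FP=108+114+30=252, FN=12+14+22=48 → 550/850 = 0.64706
  3: TP=358, FP=101+111+22=234, FN=22+18+30=70 → 716/1020 = 0.70196
Macro-F1 score = mean = (0.55266 + 0.47293 + 0.64706 + 0.70196) / 4 = 0.5937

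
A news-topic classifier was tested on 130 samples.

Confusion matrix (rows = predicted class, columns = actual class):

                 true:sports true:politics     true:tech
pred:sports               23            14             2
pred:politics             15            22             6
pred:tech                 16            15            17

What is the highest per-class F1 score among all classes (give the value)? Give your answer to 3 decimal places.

0.495

Per-class F1 score (2·TP/(2·TP+FP+FN)):
  sports: TP=23, FP=14+2=16, FN=15+16=31 → 46/93 = 0.4946
  politics: TP=22, FP=15+6=21, FN=14+15=29 → 44/94 = 0.4681
  tech: TP=17, FP=16+15=31, FN=2+6=8 → 34/73 = 0.4658
Highest is class 'sports' with F1 score = 0.495.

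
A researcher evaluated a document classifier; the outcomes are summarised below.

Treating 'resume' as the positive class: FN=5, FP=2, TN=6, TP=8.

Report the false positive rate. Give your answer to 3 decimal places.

0.250

FPR = FP/(FP+TN) = 2/(2+6) = 0.250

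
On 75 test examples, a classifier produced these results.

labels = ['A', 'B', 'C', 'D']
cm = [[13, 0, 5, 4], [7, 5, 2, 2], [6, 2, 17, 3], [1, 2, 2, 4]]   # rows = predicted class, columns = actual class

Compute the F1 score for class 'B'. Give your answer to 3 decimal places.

0.400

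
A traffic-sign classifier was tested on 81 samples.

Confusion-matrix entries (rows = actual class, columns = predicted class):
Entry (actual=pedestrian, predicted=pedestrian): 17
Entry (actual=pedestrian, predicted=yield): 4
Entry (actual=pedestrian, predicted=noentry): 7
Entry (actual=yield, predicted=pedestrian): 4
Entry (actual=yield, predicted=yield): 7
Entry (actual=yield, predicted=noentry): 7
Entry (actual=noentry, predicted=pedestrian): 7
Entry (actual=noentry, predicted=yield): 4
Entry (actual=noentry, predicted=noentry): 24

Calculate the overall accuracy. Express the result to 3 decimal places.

0.593

Accuracy = trace / total = (17+7+24=48) / 81 = 48/81 = 0.593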